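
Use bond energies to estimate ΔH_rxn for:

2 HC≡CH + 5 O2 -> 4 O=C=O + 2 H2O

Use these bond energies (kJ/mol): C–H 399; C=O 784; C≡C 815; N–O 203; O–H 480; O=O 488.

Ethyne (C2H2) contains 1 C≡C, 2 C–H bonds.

Bonds broken (reactants):
  C≡C: 2 × 815 = 1630
  C–H: 4 × 399 = 1596
  O=O: 5 × 488 = 2440
  Σ(broken) = 5666 kJ
Bonds formed (products):
  C=O: 8 × 784 = 6272
  O–H: 4 × 480 = 1920
  Σ(formed) = 8192 kJ
ΔH = Σ(broken) − Σ(formed) = 5666 − 8192 = −2526 kJ

ΔH ≈ −2526 kJ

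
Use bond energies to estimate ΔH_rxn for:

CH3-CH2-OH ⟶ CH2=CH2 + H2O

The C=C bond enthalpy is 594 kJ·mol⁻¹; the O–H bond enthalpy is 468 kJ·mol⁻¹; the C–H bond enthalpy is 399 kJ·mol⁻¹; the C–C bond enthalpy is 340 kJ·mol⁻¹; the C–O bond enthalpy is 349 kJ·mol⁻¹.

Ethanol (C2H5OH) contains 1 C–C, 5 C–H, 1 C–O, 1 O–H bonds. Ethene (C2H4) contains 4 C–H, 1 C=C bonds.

ΔH ≈ +26 kJ

Bonds broken (reactants):
  C–C: 1 × 340 = 340
  C–H: 5 × 399 = 1995
  C–O: 1 × 349 = 349
  O–H: 1 × 468 = 468
  Σ(broken) = 3152 kJ
Bonds formed (products):
  C–H: 4 × 399 = 1596
  C=C: 1 × 594 = 594
  O–H: 2 × 468 = 936
  Σ(formed) = 3126 kJ
ΔH = Σ(broken) − Σ(formed) = 3152 − 3126 = +26 kJ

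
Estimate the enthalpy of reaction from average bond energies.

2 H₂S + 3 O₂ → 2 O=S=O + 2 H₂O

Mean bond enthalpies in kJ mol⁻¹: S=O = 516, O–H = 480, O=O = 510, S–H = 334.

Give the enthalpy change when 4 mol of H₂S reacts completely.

ΔH = −2236 kJ

Bonds broken (reactants):
  O=O: 3 × 510 = 1530
  S–H: 4 × 334 = 1336
  Σ(broken) = 2866 kJ
Bonds formed (products):
  O–H: 4 × 480 = 1920
  S=O: 4 × 516 = 2064
  Σ(formed) = 3984 kJ
ΔH = Σ(broken) − Σ(formed) = 2866 − 3984 = −1118 kJ
For 2× the reaction as written: 2 × (−1118) = −2236 kJ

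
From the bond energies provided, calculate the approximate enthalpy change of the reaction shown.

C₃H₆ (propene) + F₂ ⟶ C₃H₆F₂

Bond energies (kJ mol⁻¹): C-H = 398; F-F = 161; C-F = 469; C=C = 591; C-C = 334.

Bonds broken (reactants):
  C-C: 1 × 334 = 334
  C-H: 6 × 398 = 2388
  C=C: 1 × 591 = 591
  F-F: 1 × 161 = 161
  Σ(broken) = 3474 kJ
Bonds formed (products):
  C-C: 2 × 334 = 668
  C-F: 2 × 469 = 938
  C-H: 6 × 398 = 2388
  Σ(formed) = 3994 kJ
ΔH = Σ(broken) − Σ(formed) = 3474 − 3994 = −520 kJ

ΔH ≈ −520 kJ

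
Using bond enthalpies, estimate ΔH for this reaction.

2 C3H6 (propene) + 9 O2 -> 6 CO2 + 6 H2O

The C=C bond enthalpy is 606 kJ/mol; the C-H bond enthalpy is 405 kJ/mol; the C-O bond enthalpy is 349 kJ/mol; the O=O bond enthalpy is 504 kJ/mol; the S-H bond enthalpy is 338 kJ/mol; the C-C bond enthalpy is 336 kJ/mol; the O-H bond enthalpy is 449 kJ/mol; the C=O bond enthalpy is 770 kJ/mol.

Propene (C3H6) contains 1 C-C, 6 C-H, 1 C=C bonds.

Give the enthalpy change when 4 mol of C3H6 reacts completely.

Bonds broken (reactants):
  C-C: 2 × 336 = 672
  C-H: 12 × 405 = 4860
  C=C: 2 × 606 = 1212
  O=O: 9 × 504 = 4536
  Σ(broken) = 11280 kJ
Bonds formed (products):
  C=O: 12 × 770 = 9240
  O-H: 12 × 449 = 5388
  Σ(formed) = 14628 kJ
ΔH = Σ(broken) − Σ(formed) = 11280 − 14628 = −3348 kJ
For 2× the reaction as written: 2 × (−3348) = −6696 kJ

ΔH = −6696 kJ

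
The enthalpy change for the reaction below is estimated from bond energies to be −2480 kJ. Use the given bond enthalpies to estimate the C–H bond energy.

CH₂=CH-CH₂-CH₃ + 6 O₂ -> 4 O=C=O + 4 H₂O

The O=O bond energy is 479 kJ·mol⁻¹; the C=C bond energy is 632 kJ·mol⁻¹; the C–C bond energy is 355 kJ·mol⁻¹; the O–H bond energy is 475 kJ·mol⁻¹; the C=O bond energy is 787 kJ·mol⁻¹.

Let D be the C–H bond energy.
Σ(broken) = 2×355 + 8×D + 1×632 + 6×479 = 4216 + 8D
Σ(formed) = 8×787 + 8×475 = 10096
ΔH = Σ(broken) − Σ(formed) = (4216 + 8D) − (10096) = −5880 + 8D
Setting this equal to −2480 kJ gives 8D = 3400, so D = 425 kJ/mol.

D(C–H) ≈ 425 kJ/mol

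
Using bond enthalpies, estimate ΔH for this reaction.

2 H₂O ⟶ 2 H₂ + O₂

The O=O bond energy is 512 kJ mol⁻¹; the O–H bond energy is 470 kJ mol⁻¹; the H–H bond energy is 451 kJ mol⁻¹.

Bonds broken (reactants):
  O–H: 4 × 470 = 1880
  Σ(broken) = 1880 kJ
Bonds formed (products):
  H–H: 2 × 451 = 902
  O=O: 1 × 512 = 512
  Σ(formed) = 1414 kJ
ΔH = Σ(broken) − Σ(formed) = 1880 − 1414 = +466 kJ

ΔH ≈ +466 kJ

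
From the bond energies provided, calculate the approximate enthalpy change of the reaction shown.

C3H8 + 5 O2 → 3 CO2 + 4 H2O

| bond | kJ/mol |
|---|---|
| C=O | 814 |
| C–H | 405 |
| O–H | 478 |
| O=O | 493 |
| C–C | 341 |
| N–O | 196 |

Bonds broken (reactants):
  C–C: 2 × 341 = 682
  C–H: 8 × 405 = 3240
  O=O: 5 × 493 = 2465
  Σ(broken) = 6387 kJ
Bonds formed (products):
  C=O: 6 × 814 = 4884
  O–H: 8 × 478 = 3824
  Σ(formed) = 8708 kJ
ΔH = Σ(broken) − Σ(formed) = 6387 − 8708 = −2321 kJ

ΔH ≈ −2321 kJ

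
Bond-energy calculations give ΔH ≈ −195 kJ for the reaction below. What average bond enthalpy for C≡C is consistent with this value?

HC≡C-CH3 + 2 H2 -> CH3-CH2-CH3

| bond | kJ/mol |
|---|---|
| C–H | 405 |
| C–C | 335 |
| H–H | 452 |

Let D be the C≡C bond energy.
Σ(broken) = 1×D + 1×335 + 4×405 + 2×452 = 2859 + D
Σ(formed) = 2×335 + 8×405 = 3910
ΔH = Σ(broken) − Σ(formed) = (2859 + D) − (3910) = −1051 + D
Setting this equal to −195 kJ gives D = 856 kJ/mol.

D(C≡C) ≈ 856 kJ/mol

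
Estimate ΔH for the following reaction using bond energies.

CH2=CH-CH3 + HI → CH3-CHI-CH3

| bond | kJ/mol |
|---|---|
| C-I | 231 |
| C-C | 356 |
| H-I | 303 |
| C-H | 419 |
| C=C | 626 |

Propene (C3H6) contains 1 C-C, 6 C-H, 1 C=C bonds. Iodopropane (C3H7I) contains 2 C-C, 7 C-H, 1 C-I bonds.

ΔH ≈ −77 kJ

Bonds broken (reactants):
  C-C: 1 × 356 = 356
  C-H: 6 × 419 = 2514
  C=C: 1 × 626 = 626
  H-I: 1 × 303 = 303
  Σ(broken) = 3799 kJ
Bonds formed (products):
  C-C: 2 × 356 = 712
  C-H: 7 × 419 = 2933
  C-I: 1 × 231 = 231
  Σ(formed) = 3876 kJ
ΔH = Σ(broken) − Σ(formed) = 3799 − 3876 = −77 kJ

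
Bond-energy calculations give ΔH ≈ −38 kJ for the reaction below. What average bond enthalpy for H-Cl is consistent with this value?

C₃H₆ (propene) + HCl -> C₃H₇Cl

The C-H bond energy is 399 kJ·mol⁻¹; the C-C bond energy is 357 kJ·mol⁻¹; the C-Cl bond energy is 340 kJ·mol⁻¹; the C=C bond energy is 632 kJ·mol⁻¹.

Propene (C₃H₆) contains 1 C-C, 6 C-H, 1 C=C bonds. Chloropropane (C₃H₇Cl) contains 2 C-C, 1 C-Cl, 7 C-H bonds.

D(H-Cl) ≈ 426 kJ/mol

Let D be the H-Cl bond energy.
Σ(broken) = 1×357 + 6×399 + 1×632 + 1×D = 3383 + D
Σ(formed) = 2×357 + 1×340 + 7×399 = 3847
ΔH = Σ(broken) − Σ(formed) = (3383 + D) − (3847) = −464 + D
Setting this equal to −38 kJ gives D = 426 kJ/mol.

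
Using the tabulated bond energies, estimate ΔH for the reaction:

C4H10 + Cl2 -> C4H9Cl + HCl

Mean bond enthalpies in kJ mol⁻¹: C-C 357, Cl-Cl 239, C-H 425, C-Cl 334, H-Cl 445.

ΔH ≈ −115 kJ

Bonds broken (reactants):
  C-C: 3 × 357 = 1071
  C-H: 10 × 425 = 4250
  Cl-Cl: 1 × 239 = 239
  Σ(broken) = 5560 kJ
Bonds formed (products):
  C-C: 3 × 357 = 1071
  C-Cl: 1 × 334 = 334
  C-H: 9 × 425 = 3825
  H-Cl: 1 × 445 = 445
  Σ(formed) = 5675 kJ
ΔH = Σ(broken) − Σ(formed) = 5560 − 5675 = −115 kJ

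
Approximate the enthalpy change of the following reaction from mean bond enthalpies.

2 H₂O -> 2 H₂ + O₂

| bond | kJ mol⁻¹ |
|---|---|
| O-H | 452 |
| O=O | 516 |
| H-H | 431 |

ΔH ≈ +430 kJ

Bonds broken (reactants):
  O-H: 4 × 452 = 1808
  Σ(broken) = 1808 kJ
Bonds formed (products):
  H-H: 2 × 431 = 862
  O=O: 1 × 516 = 516
  Σ(formed) = 1378 kJ
ΔH = Σ(broken) − Σ(formed) = 1808 − 1378 = +430 kJ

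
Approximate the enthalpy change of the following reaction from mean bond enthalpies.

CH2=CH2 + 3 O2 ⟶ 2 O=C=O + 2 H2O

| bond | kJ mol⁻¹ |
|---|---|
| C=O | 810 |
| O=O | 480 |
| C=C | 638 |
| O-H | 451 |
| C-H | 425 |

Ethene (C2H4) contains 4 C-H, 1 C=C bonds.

ΔH ≈ −1266 kJ

Bonds broken (reactants):
  C-H: 4 × 425 = 1700
  C=C: 1 × 638 = 638
  O=O: 3 × 480 = 1440
  Σ(broken) = 3778 kJ
Bonds formed (products):
  C=O: 4 × 810 = 3240
  O-H: 4 × 451 = 1804
  Σ(formed) = 5044 kJ
ΔH = Σ(broken) − Σ(formed) = 3778 − 5044 = −1266 kJ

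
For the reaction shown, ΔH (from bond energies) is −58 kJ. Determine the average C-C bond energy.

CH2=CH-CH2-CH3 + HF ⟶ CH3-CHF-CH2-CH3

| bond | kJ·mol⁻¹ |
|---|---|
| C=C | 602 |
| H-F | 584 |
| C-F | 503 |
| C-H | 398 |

Let D be the C-C bond energy.
Σ(broken) = 2×D + 8×398 + 1×602 + 1×584 = 4370 + 2D
Σ(formed) = 3×D + 1×503 + 9×398 = 4085 + 3D
ΔH = Σ(broken) − Σ(formed) = (4370 + 2D) − (4085 + 3D) = +285 − D
Setting this equal to −58 kJ gives D = 343 kJ/mol.

D(C-C) ≈ 343 kJ/mol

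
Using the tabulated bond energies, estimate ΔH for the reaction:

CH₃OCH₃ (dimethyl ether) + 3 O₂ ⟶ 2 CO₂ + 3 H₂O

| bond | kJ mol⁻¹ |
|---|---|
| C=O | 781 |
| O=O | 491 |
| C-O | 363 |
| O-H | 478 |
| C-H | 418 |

ΔH ≈ −1285 kJ

Bonds broken (reactants):
  C-H: 6 × 418 = 2508
  C-O: 2 × 363 = 726
  O=O: 3 × 491 = 1473
  Σ(broken) = 4707 kJ
Bonds formed (products):
  C=O: 4 × 781 = 3124
  O-H: 6 × 478 = 2868
  Σ(formed) = 5992 kJ
ΔH = Σ(broken) − Σ(formed) = 4707 − 5992 = −1285 kJ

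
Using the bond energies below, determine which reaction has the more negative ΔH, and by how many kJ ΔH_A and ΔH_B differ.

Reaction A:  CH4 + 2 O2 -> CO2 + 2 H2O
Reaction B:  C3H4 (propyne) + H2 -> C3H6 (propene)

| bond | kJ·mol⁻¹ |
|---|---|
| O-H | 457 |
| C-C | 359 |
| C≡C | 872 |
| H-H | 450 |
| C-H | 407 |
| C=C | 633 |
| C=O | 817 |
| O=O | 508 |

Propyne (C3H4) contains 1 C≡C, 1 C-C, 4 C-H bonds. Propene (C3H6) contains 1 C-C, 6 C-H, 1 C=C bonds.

Reaction A:
  Bonds broken (reactants):
    C-H: 4 × 407 = 1628
    O=O: 2 × 508 = 1016
    Σ(broken) = 2644 kJ
  Bonds formed (products):
    C=O: 2 × 817 = 1634
    O-H: 4 × 457 = 1828
    Σ(formed) = 3462 kJ
  ΔH_A = 2644 − 3462 = −818 kJ
Reaction B:
  Bonds broken (reactants):
    C≡C: 1 × 872 = 872
    C-C: 1 × 359 = 359
    C-H: 4 × 407 = 1628
    H-H: 1 × 450 = 450
    Σ(broken) = 3309 kJ
  Bonds formed (products):
    C-C: 1 × 359 = 359
    C-H: 6 × 407 = 2442
    C=C: 1 × 633 = 633
    Σ(formed) = 3434 kJ
  ΔH_B = 3309 − 3434 = −125 kJ
ΔH_A − ΔH_B = −693 kJ, so reaction A has the more negative ΔH; |ΔH_A − ΔH_B| = 693 kJ.

Reaction A, by 693 kJ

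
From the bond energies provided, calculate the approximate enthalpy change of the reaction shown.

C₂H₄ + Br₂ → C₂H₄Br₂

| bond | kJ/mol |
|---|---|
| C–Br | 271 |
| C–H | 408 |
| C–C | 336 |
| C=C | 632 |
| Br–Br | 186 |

ΔH ≈ −60 kJ

Bonds broken (reactants):
  Br–Br: 1 × 186 = 186
  C–H: 4 × 408 = 1632
  C=C: 1 × 632 = 632
  Σ(broken) = 2450 kJ
Bonds formed (products):
  C–Br: 2 × 271 = 542
  C–C: 1 × 336 = 336
  C–H: 4 × 408 = 1632
  Σ(formed) = 2510 kJ
ΔH = Σ(broken) − Σ(formed) = 2450 − 2510 = −60 kJ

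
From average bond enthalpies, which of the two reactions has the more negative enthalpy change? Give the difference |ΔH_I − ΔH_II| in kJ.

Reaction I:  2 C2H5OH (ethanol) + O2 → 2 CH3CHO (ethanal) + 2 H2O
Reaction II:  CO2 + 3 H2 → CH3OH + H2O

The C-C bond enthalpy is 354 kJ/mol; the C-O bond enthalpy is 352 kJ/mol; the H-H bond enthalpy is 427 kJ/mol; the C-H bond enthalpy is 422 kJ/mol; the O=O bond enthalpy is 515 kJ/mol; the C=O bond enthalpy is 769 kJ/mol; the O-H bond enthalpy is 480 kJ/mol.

Reaction I:
  Bonds broken (reactants):
    C-C: 2 × 354 = 708
    C-H: 10 × 422 = 4220
    C-O: 2 × 352 = 704
    O-H: 2 × 480 = 960
    O=O: 1 × 515 = 515
    Σ(broken) = 7107 kJ
  Bonds formed (products):
    C-C: 2 × 354 = 708
    C-H: 8 × 422 = 3376
    C=O: 2 × 769 = 1538
    O-H: 4 × 480 = 1920
    Σ(formed) = 7542 kJ
  ΔH_I = 7107 − 7542 = −435 kJ
Reaction II:
  Bonds broken (reactants):
    C=O: 2 × 769 = 1538
    H-H: 3 × 427 = 1281
    Σ(broken) = 2819 kJ
  Bonds formed (products):
    C-H: 3 × 422 = 1266
    C-O: 1 × 352 = 352
    O-H: 3 × 480 = 1440
    Σ(formed) = 3058 kJ
  ΔH_II = 2819 − 3058 = −239 kJ
ΔH_I − ΔH_II = −196 kJ, so reaction I has the more negative ΔH; |ΔH_I − ΔH_II| = 196 kJ.

Reaction I, by 196 kJ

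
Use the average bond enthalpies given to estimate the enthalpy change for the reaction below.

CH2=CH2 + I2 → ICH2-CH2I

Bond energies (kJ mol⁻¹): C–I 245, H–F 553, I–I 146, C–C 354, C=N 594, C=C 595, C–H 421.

ΔH ≈ −103 kJ

Bonds broken (reactants):
  C–H: 4 × 421 = 1684
  C=C: 1 × 595 = 595
  I–I: 1 × 146 = 146
  Σ(broken) = 2425 kJ
Bonds formed (products):
  C–C: 1 × 354 = 354
  C–H: 4 × 421 = 1684
  C–I: 2 × 245 = 490
  Σ(formed) = 2528 kJ
ΔH = Σ(broken) − Σ(formed) = 2425 − 2528 = −103 kJ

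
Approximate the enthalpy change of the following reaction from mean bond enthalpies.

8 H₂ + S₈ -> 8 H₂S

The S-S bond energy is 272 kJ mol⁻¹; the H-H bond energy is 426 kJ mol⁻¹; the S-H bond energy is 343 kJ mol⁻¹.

Bonds broken (reactants):
  H-H: 8 × 426 = 3408
  S-S: 8 × 272 = 2176
  Σ(broken) = 5584 kJ
Bonds formed (products):
  S-H: 16 × 343 = 5488
  Σ(formed) = 5488 kJ
ΔH = Σ(broken) − Σ(formed) = 5584 − 5488 = +96 kJ

ΔH ≈ +96 kJ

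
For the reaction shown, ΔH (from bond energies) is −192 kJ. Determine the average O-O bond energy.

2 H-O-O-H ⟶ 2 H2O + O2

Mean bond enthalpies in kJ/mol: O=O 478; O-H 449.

Let D be the O-O bond energy.
Σ(broken) = 4×449 + 2×D = 1796 + 2D
Σ(formed) = 4×449 + 1×478 = 2274
ΔH = Σ(broken) − Σ(formed) = (1796 + 2D) − (2274) = −478 + 2D
Setting this equal to −192 kJ gives 2D = 286, so D = 143 kJ/mol.

D(O-O) ≈ 143 kJ/mol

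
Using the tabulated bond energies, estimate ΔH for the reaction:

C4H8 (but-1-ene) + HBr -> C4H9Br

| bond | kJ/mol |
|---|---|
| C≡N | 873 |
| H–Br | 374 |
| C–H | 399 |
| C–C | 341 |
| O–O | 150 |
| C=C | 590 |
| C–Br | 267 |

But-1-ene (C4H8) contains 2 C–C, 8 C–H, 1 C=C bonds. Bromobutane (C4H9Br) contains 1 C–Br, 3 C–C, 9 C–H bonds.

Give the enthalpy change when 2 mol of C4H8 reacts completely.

ΔH = −86 kJ

Bonds broken (reactants):
  C–C: 2 × 341 = 682
  C–H: 8 × 399 = 3192
  C=C: 1 × 590 = 590
  H–Br: 1 × 374 = 374
  Σ(broken) = 4838 kJ
Bonds formed (products):
  C–Br: 1 × 267 = 267
  C–C: 3 × 341 = 1023
  C–H: 9 × 399 = 3591
  Σ(formed) = 4881 kJ
ΔH = Σ(broken) − Σ(formed) = 4838 − 4881 = −43 kJ
For 2× the reaction as written: 2 × (−43) = −86 kJ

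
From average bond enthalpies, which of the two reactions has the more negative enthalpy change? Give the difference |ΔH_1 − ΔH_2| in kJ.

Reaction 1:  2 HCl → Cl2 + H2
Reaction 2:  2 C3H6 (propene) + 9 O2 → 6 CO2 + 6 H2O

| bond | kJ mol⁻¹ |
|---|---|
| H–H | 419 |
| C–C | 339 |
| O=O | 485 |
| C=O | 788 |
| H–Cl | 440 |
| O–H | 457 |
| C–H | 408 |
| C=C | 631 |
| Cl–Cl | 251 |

Reaction 1:
  Bonds broken (reactants):
    H–Cl: 2 × 440 = 880
    Σ(broken) = 880 kJ
  Bonds formed (products):
    Cl–Cl: 1 × 251 = 251
    H–H: 1 × 419 = 419
    Σ(formed) = 670 kJ
  ΔH_1 = 880 − 670 = +210 kJ
Reaction 2:
  Bonds broken (reactants):
    C–C: 2 × 339 = 678
    C–H: 12 × 408 = 4896
    C=C: 2 × 631 = 1262
    O=O: 9 × 485 = 4365
    Σ(broken) = 11201 kJ
  Bonds formed (products):
    C=O: 12 × 788 = 9456
    O–H: 12 × 457 = 5484
    Σ(formed) = 14940 kJ
  ΔH_2 = 11201 − 14940 = −3739 kJ
ΔH_1 − ΔH_2 = +3949 kJ, so reaction 2 has the more negative ΔH; |ΔH_1 − ΔH_2| = 3949 kJ.

Reaction 2, by 3949 kJ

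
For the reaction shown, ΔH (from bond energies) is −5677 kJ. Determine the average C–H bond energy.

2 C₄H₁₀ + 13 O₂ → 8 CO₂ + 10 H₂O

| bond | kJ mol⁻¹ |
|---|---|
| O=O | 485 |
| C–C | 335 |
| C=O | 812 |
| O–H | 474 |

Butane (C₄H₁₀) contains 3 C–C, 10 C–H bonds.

D(C–H) ≈ 424 kJ/mol

Let D be the C–H bond energy.
Σ(broken) = 6×335 + 20×D + 13×485 = 8315 + 20D
Σ(formed) = 16×812 + 20×474 = 22472
ΔH = Σ(broken) − Σ(formed) = (8315 + 20D) − (22472) = −14157 + 20D
Setting this equal to −5677 kJ gives 20D = 8480, so D = 424 kJ/mol.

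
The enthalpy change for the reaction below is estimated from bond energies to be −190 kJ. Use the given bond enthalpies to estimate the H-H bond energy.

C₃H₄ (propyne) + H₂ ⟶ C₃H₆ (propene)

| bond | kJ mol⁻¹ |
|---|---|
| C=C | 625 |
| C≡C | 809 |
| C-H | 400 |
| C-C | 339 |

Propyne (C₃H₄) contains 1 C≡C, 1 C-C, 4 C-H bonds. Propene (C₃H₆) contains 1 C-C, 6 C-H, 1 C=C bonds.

D(H-H) ≈ 426 kJ/mol

Let D be the H-H bond energy.
Σ(broken) = 1×809 + 1×339 + 4×400 + 1×D = 2748 + D
Σ(formed) = 1×339 + 6×400 + 1×625 = 3364
ΔH = Σ(broken) − Σ(formed) = (2748 + D) − (3364) = −616 + D
Setting this equal to −190 kJ gives D = 426 kJ/mol.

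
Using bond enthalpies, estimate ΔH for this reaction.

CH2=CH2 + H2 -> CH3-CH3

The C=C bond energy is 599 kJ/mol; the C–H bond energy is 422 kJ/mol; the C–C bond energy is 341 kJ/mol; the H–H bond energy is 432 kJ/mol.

ΔH ≈ −154 kJ

Bonds broken (reactants):
  C–H: 4 × 422 = 1688
  C=C: 1 × 599 = 599
  H–H: 1 × 432 = 432
  Σ(broken) = 2719 kJ
Bonds formed (products):
  C–C: 1 × 341 = 341
  C–H: 6 × 422 = 2532
  Σ(formed) = 2873 kJ
ΔH = Σ(broken) − Σ(formed) = 2719 − 2873 = −154 kJ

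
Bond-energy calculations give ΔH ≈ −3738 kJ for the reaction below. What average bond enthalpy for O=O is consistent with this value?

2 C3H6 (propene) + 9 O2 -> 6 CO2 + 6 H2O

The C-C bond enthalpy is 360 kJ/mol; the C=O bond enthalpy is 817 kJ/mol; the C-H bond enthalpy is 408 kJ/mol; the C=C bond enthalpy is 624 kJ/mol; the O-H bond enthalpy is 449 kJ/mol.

Let D be the O=O bond energy.
Σ(broken) = 2×360 + 12×408 + 2×624 + 9×D = 6864 + 9D
Σ(formed) = 12×817 + 12×449 = 15192
ΔH = Σ(broken) − Σ(formed) = (6864 + 9D) − (15192) = −8328 + 9D
Setting this equal to −3738 kJ gives 9D = 4590, so D = 510 kJ/mol.

D(O=O) ≈ 510 kJ/mol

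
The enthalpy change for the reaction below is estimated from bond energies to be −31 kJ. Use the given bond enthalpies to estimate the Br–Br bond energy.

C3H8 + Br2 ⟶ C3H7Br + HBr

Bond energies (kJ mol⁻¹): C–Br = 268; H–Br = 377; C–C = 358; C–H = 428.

Let D be the Br–Br bond energy.
Σ(broken) = 1×D + 2×358 + 8×428 = 4140 + D
Σ(formed) = 1×268 + 2×358 + 7×428 + 1×377 = 4357
ΔH = Σ(broken) − Σ(formed) = (4140 + D) − (4357) = −217 + D
Setting this equal to −31 kJ gives D = 186 kJ/mol.

D(Br–Br) ≈ 186 kJ/mol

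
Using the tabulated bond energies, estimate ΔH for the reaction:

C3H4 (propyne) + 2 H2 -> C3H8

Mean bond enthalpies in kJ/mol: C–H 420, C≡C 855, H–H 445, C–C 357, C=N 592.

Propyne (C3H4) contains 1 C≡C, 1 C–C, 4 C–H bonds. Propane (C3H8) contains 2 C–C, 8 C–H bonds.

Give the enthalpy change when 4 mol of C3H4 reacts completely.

ΔH = −1168 kJ

Bonds broken (reactants):
  C≡C: 1 × 855 = 855
  C–C: 1 × 357 = 357
  C–H: 4 × 420 = 1680
  H–H: 2 × 445 = 890
  Σ(broken) = 3782 kJ
Bonds formed (products):
  C–C: 2 × 357 = 714
  C–H: 8 × 420 = 3360
  Σ(formed) = 4074 kJ
ΔH = Σ(broken) − Σ(formed) = 3782 − 4074 = −292 kJ
For 4× the reaction as written: 4 × (−292) = −1168 kJ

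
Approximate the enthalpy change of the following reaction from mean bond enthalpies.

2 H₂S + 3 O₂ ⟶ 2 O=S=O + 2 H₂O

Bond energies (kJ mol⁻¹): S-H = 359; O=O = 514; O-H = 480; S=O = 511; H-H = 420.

ΔH ≈ −986 kJ

Bonds broken (reactants):
  O=O: 3 × 514 = 1542
  S-H: 4 × 359 = 1436
  Σ(broken) = 2978 kJ
Bonds formed (products):
  O-H: 4 × 480 = 1920
  S=O: 4 × 511 = 2044
  Σ(formed) = 3964 kJ
ΔH = Σ(broken) − Σ(formed) = 2978 − 3964 = −986 kJ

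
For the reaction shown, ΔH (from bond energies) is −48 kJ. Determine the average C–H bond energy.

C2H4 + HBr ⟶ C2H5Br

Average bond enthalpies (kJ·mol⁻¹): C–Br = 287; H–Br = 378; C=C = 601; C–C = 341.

Let D be the C–H bond energy.
Σ(broken) = 4×D + 1×601 + 1×378 = 979 + 4D
Σ(formed) = 1×287 + 1×341 + 5×D = 628 + 5D
ΔH = Σ(broken) − Σ(formed) = (979 + 4D) − (628 + 5D) = +351 − D
Setting this equal to −48 kJ gives D = 399 kJ/mol.

D(C–H) ≈ 399 kJ/mol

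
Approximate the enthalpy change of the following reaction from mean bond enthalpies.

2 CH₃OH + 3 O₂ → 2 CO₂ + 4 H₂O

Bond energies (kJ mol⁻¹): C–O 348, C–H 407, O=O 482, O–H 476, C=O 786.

Bonds broken (reactants):
  C–H: 6 × 407 = 2442
  C–O: 2 × 348 = 696
  O–H: 2 × 476 = 952
  O=O: 3 × 482 = 1446
  Σ(broken) = 5536 kJ
Bonds formed (products):
  C=O: 4 × 786 = 3144
  O–H: 8 × 476 = 3808
  Σ(formed) = 6952 kJ
ΔH = Σ(broken) − Σ(formed) = 5536 − 6952 = −1416 kJ

ΔH ≈ −1416 kJ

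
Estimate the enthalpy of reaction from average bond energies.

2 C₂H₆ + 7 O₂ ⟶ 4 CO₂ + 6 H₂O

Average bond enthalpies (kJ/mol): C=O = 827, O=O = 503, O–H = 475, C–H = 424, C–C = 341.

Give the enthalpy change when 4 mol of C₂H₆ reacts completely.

Bonds broken (reactants):
  C–C: 2 × 341 = 682
  C–H: 12 × 424 = 5088
  O=O: 7 × 503 = 3521
  Σ(broken) = 9291 kJ
Bonds formed (products):
  C=O: 8 × 827 = 6616
  O–H: 12 × 475 = 5700
  Σ(formed) = 12316 kJ
ΔH = Σ(broken) − Σ(formed) = 9291 − 12316 = −3025 kJ
For 2× the reaction as written: 2 × (−3025) = −6050 kJ

ΔH = −6050 kJ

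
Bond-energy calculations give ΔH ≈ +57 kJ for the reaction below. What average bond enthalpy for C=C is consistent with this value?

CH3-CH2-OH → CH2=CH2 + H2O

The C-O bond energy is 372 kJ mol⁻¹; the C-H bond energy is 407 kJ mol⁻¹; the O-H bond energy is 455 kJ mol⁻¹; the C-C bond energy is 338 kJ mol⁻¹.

D(C=C) ≈ 605 kJ/mol

Let D be the C=C bond energy.
Σ(broken) = 1×338 + 5×407 + 1×372 + 1×455 = 3200
Σ(formed) = 4×407 + 1×D + 2×455 = 2538 + D
ΔH = Σ(broken) − Σ(formed) = (3200) − (2538 + D) = +662 − D
Setting this equal to +57 kJ gives D = 605 kJ/mol.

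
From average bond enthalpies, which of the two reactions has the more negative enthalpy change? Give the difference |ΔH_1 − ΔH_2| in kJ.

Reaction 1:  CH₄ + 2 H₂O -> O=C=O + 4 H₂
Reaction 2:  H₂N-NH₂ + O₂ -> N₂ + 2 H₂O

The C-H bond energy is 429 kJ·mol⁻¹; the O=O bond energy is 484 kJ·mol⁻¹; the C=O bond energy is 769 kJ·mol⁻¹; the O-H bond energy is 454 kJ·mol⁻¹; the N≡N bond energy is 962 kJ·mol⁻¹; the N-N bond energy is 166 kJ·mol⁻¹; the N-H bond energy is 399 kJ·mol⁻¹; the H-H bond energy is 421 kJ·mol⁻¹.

Reaction 2, by 842 kJ

Reaction 1:
  Bonds broken (reactants):
    C-H: 4 × 429 = 1716
    O-H: 4 × 454 = 1816
    Σ(broken) = 3532 kJ
  Bonds formed (products):
    C=O: 2 × 769 = 1538
    H-H: 4 × 421 = 1684
    Σ(formed) = 3222 kJ
  ΔH_1 = 3532 − 3222 = +310 kJ
Reaction 2:
  Bonds broken (reactants):
    N-H: 4 × 399 = 1596
    N-N: 1 × 166 = 166
    O=O: 1 × 484 = 484
    Σ(broken) = 2246 kJ
  Bonds formed (products):
    N≡N: 1 × 962 = 962
    O-H: 4 × 454 = 1816
    Σ(formed) = 2778 kJ
  ΔH_2 = 2246 − 2778 = −532 kJ
ΔH_1 − ΔH_2 = +842 kJ, so reaction 2 has the more negative ΔH; |ΔH_1 − ΔH_2| = 842 kJ.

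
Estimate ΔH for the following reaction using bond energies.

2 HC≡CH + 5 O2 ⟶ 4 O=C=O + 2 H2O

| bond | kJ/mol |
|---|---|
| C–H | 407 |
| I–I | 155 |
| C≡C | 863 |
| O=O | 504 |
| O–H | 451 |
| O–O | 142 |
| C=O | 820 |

Bonds broken (reactants):
  C≡C: 2 × 863 = 1726
  C–H: 4 × 407 = 1628
  O=O: 5 × 504 = 2520
  Σ(broken) = 5874 kJ
Bonds formed (products):
  C=O: 8 × 820 = 6560
  O–H: 4 × 451 = 1804
  Σ(formed) = 8364 kJ
ΔH = Σ(broken) − Σ(formed) = 5874 − 8364 = −2490 kJ

ΔH ≈ −2490 kJ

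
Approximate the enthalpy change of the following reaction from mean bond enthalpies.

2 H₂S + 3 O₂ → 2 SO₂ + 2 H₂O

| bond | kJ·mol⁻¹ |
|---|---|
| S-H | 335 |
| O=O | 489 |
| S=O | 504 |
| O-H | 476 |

Bonds broken (reactants):
  O=O: 3 × 489 = 1467
  S-H: 4 × 335 = 1340
  Σ(broken) = 2807 kJ
Bonds formed (products):
  O-H: 4 × 476 = 1904
  S=O: 4 × 504 = 2016
  Σ(formed) = 3920 kJ
ΔH = Σ(broken) − Σ(formed) = 2807 − 3920 = −1113 kJ

ΔH ≈ −1113 kJ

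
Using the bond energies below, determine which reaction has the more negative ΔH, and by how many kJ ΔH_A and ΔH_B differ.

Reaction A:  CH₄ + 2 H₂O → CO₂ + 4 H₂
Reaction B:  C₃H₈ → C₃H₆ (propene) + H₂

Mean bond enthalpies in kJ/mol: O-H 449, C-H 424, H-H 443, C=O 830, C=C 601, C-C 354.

Reaction A:
  Bonds broken (reactants):
    C-H: 4 × 424 = 1696
    O-H: 4 × 449 = 1796
    Σ(broken) = 3492 kJ
  Bonds formed (products):
    C=O: 2 × 830 = 1660
    H-H: 4 × 443 = 1772
    Σ(formed) = 3432 kJ
  ΔH_A = 3492 − 3432 = +60 kJ
Reaction B:
  Bonds broken (reactants):
    C-C: 2 × 354 = 708
    C-H: 8 × 424 = 3392
    Σ(broken) = 4100 kJ
  Bonds formed (products):
    C-C: 1 × 354 = 354
    C-H: 6 × 424 = 2544
    C=C: 1 × 601 = 601
    H-H: 1 × 443 = 443
    Σ(formed) = 3942 kJ
  ΔH_B = 4100 − 3942 = +158 kJ
ΔH_A − ΔH_B = −98 kJ, so reaction A has the more negative ΔH; |ΔH_A − ΔH_B| = 98 kJ.

Reaction A, by 98 kJ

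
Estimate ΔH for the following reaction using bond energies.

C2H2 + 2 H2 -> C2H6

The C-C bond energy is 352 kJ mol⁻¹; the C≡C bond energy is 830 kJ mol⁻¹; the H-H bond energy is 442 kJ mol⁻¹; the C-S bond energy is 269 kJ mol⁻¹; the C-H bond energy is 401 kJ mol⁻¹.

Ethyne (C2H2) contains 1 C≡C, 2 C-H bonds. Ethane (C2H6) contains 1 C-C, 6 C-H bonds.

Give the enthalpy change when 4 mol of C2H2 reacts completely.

Bonds broken (reactants):
  C≡C: 1 × 830 = 830
  C-H: 2 × 401 = 802
  H-H: 2 × 442 = 884
  Σ(broken) = 2516 kJ
Bonds formed (products):
  C-C: 1 × 352 = 352
  C-H: 6 × 401 = 2406
  Σ(formed) = 2758 kJ
ΔH = Σ(broken) − Σ(formed) = 2516 − 2758 = −242 kJ
For 4× the reaction as written: 4 × (−242) = −968 kJ

ΔH = −968 kJ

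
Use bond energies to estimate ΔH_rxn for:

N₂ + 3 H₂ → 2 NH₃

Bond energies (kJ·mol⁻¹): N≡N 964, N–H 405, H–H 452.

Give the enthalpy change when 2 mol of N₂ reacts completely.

Bonds broken (reactants):
  H–H: 3 × 452 = 1356
  N≡N: 1 × 964 = 964
  Σ(broken) = 2320 kJ
Bonds formed (products):
  N–H: 6 × 405 = 2430
  Σ(formed) = 2430 kJ
ΔH = Σ(broken) − Σ(formed) = 2320 − 2430 = −110 kJ
For 2× the reaction as written: 2 × (−110) = −220 kJ

ΔH = −220 kJ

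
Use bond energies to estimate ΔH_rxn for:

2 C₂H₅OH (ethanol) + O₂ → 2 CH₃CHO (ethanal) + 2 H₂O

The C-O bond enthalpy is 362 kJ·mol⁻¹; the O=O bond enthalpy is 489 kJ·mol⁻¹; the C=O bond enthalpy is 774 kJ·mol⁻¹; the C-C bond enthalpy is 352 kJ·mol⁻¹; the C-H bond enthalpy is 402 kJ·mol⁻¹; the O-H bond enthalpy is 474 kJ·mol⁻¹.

Bonds broken (reactants):
  C-C: 2 × 352 = 704
  C-H: 10 × 402 = 4020
  C-O: 2 × 362 = 724
  O-H: 2 × 474 = 948
  O=O: 1 × 489 = 489
  Σ(broken) = 6885 kJ
Bonds formed (products):
  C-C: 2 × 352 = 704
  C-H: 8 × 402 = 3216
  C=O: 2 × 774 = 1548
  O-H: 4 × 474 = 1896
  Σ(formed) = 7364 kJ
ΔH = Σ(broken) − Σ(formed) = 6885 − 7364 = −479 kJ

ΔH ≈ −479 kJ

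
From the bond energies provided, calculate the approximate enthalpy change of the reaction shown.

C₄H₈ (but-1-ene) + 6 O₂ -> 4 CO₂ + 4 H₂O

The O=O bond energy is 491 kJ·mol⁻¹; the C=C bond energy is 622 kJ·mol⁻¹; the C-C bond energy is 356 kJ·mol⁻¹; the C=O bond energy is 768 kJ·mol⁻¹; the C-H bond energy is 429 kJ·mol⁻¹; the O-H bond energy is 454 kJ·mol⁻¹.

ΔH ≈ −2064 kJ

Bonds broken (reactants):
  C-C: 2 × 356 = 712
  C-H: 8 × 429 = 3432
  C=C: 1 × 622 = 622
  O=O: 6 × 491 = 2946
  Σ(broken) = 7712 kJ
Bonds formed (products):
  C=O: 8 × 768 = 6144
  O-H: 8 × 454 = 3632
  Σ(formed) = 9776 kJ
ΔH = Σ(broken) − Σ(formed) = 7712 − 9776 = −2064 kJ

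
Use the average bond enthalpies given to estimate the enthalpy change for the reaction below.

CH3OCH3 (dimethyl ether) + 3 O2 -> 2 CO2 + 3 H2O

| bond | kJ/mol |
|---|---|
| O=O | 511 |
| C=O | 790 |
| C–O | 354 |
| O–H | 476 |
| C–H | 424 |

Bonds broken (reactants):
  C–H: 6 × 424 = 2544
  C–O: 2 × 354 = 708
  O=O: 3 × 511 = 1533
  Σ(broken) = 4785 kJ
Bonds formed (products):
  C=O: 4 × 790 = 3160
  O–H: 6 × 476 = 2856
  Σ(formed) = 6016 kJ
ΔH = Σ(broken) − Σ(formed) = 4785 − 6016 = −1231 kJ

ΔH ≈ −1231 kJ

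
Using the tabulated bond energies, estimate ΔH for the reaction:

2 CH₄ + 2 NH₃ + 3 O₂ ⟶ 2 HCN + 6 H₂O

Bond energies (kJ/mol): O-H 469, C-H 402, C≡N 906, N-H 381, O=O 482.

ΔH ≈ −1296 kJ

Bonds broken (reactants):
  C-H: 8 × 402 = 3216
  N-H: 6 × 381 = 2286
  O=O: 3 × 482 = 1446
  Σ(broken) = 6948 kJ
Bonds formed (products):
  C≡N: 2 × 906 = 1812
  C-H: 2 × 402 = 804
  O-H: 12 × 469 = 5628
  Σ(formed) = 8244 kJ
ΔH = Σ(broken) − Σ(formed) = 6948 − 8244 = −1296 kJ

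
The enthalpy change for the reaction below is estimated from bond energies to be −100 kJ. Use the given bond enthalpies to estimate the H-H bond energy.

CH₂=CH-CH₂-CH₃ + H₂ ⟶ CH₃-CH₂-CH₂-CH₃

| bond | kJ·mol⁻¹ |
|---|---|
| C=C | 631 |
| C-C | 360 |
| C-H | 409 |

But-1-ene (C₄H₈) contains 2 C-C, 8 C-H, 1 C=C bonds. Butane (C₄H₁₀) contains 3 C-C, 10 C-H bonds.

D(H-H) ≈ 447 kJ/mol

Let D be the H-H bond energy.
Σ(broken) = 2×360 + 8×409 + 1×631 + 1×D = 4623 + D
Σ(formed) = 3×360 + 10×409 = 5170
ΔH = Σ(broken) − Σ(formed) = (4623 + D) − (5170) = −547 + D
Setting this equal to −100 kJ gives D = 447 kJ/mol.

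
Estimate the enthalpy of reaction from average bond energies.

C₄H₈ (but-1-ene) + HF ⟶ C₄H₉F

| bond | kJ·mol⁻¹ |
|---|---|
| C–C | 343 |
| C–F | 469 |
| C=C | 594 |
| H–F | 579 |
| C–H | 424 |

Bonds broken (reactants):
  C–C: 2 × 343 = 686
  C–H: 8 × 424 = 3392
  C=C: 1 × 594 = 594
  H–F: 1 × 579 = 579
  Σ(broken) = 5251 kJ
Bonds formed (products):
  C–C: 3 × 343 = 1029
  C–F: 1 × 469 = 469
  C–H: 9 × 424 = 3816
  Σ(formed) = 5314 kJ
ΔH = Σ(broken) − Σ(formed) = 5251 − 5314 = −63 kJ

ΔH ≈ −63 kJ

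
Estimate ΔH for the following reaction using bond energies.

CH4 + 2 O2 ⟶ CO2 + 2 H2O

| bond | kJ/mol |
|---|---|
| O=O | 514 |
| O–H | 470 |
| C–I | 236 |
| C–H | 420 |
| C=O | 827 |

ΔH ≈ −826 kJ

Bonds broken (reactants):
  C–H: 4 × 420 = 1680
  O=O: 2 × 514 = 1028
  Σ(broken) = 2708 kJ
Bonds formed (products):
  C=O: 2 × 827 = 1654
  O–H: 4 × 470 = 1880
  Σ(formed) = 3534 kJ
ΔH = Σ(broken) − Σ(formed) = 2708 − 3534 = −826 kJ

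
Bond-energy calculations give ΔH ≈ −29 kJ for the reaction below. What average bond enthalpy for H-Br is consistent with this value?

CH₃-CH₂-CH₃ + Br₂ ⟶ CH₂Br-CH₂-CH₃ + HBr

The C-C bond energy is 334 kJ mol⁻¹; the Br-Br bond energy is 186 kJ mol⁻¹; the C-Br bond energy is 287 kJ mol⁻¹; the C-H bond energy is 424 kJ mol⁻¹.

Let D be the H-Br bond energy.
Σ(broken) = 1×186 + 2×334 + 8×424 = 4246
Σ(formed) = 1×287 + 2×334 + 7×424 + 1×D = 3923 + D
ΔH = Σ(broken) − Σ(formed) = (4246) − (3923 + D) = +323 − D
Setting this equal to −29 kJ gives D = 352 kJ/mol.

D(H-Br) ≈ 352 kJ/mol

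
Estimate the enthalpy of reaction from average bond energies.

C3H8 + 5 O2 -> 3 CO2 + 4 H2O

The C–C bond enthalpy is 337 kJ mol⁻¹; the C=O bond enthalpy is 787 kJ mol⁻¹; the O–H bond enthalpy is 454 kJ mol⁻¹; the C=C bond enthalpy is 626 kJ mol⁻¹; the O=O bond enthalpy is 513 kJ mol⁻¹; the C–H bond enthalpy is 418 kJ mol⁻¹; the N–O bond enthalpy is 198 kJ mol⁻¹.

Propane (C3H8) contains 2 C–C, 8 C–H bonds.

Bonds broken (reactants):
  C–C: 2 × 337 = 674
  C–H: 8 × 418 = 3344
  O=O: 5 × 513 = 2565
  Σ(broken) = 6583 kJ
Bonds formed (products):
  C=O: 6 × 787 = 4722
  O–H: 8 × 454 = 3632
  Σ(formed) = 8354 kJ
ΔH = Σ(broken) − Σ(formed) = 6583 − 8354 = −1771 kJ

ΔH ≈ −1771 kJ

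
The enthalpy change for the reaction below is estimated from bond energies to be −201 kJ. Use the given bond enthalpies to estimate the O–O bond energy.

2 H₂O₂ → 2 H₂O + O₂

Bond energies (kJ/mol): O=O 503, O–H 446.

D(O–O) ≈ 151 kJ/mol

Let D be the O–O bond energy.
Σ(broken) = 4×446 + 2×D = 1784 + 2D
Σ(formed) = 4×446 + 1×503 = 2287
ΔH = Σ(broken) − Σ(formed) = (1784 + 2D) − (2287) = −503 + 2D
Setting this equal to −201 kJ gives 2D = 302, so D = 151 kJ/mol.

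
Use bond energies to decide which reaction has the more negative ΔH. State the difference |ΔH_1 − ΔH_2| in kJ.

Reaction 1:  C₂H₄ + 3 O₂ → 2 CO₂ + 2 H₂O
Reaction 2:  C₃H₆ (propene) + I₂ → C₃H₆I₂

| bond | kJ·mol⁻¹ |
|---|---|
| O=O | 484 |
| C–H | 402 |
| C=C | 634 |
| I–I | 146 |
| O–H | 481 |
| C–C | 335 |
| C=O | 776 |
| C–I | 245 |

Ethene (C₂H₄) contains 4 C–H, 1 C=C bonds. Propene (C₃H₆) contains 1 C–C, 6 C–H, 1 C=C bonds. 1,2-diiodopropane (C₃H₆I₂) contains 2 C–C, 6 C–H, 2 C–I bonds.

Reaction 1, by 1289 kJ

Reaction 1:
  Bonds broken (reactants):
    C–H: 4 × 402 = 1608
    C=C: 1 × 634 = 634
    O=O: 3 × 484 = 1452
    Σ(broken) = 3694 kJ
  Bonds formed (products):
    C=O: 4 × 776 = 3104
    O–H: 4 × 481 = 1924
    Σ(formed) = 5028 kJ
  ΔH_1 = 3694 − 5028 = −1334 kJ
Reaction 2:
  Bonds broken (reactants):
    C–C: 1 × 335 = 335
    C–H: 6 × 402 = 2412
    C=C: 1 × 634 = 634
    I–I: 1 × 146 = 146
    Σ(broken) = 3527 kJ
  Bonds formed (products):
    C–C: 2 × 335 = 670
    C–H: 6 × 402 = 2412
    C–I: 2 × 245 = 490
    Σ(formed) = 3572 kJ
  ΔH_2 = 3527 − 3572 = −45 kJ
ΔH_1 − ΔH_2 = −1289 kJ, so reaction 1 has the more negative ΔH; |ΔH_1 − ΔH_2| = 1289 kJ.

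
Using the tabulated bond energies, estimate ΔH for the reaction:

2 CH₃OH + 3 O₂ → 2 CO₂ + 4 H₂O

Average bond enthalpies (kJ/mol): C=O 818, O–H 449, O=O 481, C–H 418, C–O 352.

ΔH ≈ −1311 kJ

Bonds broken (reactants):
  C–H: 6 × 418 = 2508
  C–O: 2 × 352 = 704
  O–H: 2 × 449 = 898
  O=O: 3 × 481 = 1443
  Σ(broken) = 5553 kJ
Bonds formed (products):
  C=O: 4 × 818 = 3272
  O–H: 8 × 449 = 3592
  Σ(formed) = 6864 kJ
ΔH = Σ(broken) − Σ(formed) = 5553 − 6864 = −1311 kJ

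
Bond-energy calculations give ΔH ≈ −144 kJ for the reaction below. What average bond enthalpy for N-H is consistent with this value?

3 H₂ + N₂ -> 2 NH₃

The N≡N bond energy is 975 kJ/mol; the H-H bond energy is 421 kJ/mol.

Let D be the N-H bond energy.
Σ(broken) = 3×421 + 1×975 = 2238
Σ(formed) = 6×D = 6D
ΔH = Σ(broken) − Σ(formed) = (2238) − (6D) = +2238 − 6D
Setting this equal to −144 kJ gives 6D = 2382, so D = 397 kJ/mol.

D(N-H) ≈ 397 kJ/mol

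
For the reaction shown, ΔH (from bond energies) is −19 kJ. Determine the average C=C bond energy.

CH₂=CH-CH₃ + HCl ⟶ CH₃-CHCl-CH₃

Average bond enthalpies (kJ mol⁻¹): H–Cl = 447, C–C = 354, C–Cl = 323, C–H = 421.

D(C=C) ≈ 632 kJ/mol

Let D be the C=C bond energy.
Σ(broken) = 1×354 + 6×421 + 1×D + 1×447 = 3327 + D
Σ(formed) = 2×354 + 1×323 + 7×421 = 3978
ΔH = Σ(broken) − Σ(formed) = (3327 + D) − (3978) = −651 + D
Setting this equal to −19 kJ gives D = 632 kJ/mol.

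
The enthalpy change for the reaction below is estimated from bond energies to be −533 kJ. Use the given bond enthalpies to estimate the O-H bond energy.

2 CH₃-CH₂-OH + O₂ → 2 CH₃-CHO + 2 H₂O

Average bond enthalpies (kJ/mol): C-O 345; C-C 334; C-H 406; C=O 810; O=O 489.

D(O-H) ≈ 452 kJ/mol

Let D be the O-H bond energy.
Σ(broken) = 2×334 + 10×406 + 2×345 + 2×D + 1×489 = 5907 + 2D
Σ(formed) = 2×334 + 8×406 + 2×810 + 4×D = 5536 + 4D
ΔH = Σ(broken) − Σ(formed) = (5907 + 2D) − (5536 + 4D) = +371 − 2D
Setting this equal to −533 kJ gives 2D = 904, so D = 452 kJ/mol.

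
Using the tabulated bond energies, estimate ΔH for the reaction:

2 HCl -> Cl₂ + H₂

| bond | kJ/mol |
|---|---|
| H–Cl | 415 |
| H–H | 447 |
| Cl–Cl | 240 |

Bonds broken (reactants):
  H–Cl: 2 × 415 = 830
  Σ(broken) = 830 kJ
Bonds formed (products):
  Cl–Cl: 1 × 240 = 240
  H–H: 1 × 447 = 447
  Σ(formed) = 687 kJ
ΔH = Σ(broken) − Σ(formed) = 830 − 687 = +143 kJ

ΔH ≈ +143 kJ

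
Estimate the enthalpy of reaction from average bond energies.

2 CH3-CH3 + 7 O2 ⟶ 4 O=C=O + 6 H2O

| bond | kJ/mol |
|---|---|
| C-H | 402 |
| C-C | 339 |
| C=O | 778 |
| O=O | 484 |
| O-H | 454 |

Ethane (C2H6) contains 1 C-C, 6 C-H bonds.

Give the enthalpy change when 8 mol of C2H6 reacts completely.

Bonds broken (reactants):
  C-C: 2 × 339 = 678
  C-H: 12 × 402 = 4824
  O=O: 7 × 484 = 3388
  Σ(broken) = 8890 kJ
Bonds formed (products):
  C=O: 8 × 778 = 6224
  O-H: 12 × 454 = 5448
  Σ(formed) = 11672 kJ
ΔH = Σ(broken) − Σ(formed) = 8890 − 11672 = −2782 kJ
For 4× the reaction as written: 4 × (−2782) = −11128 kJ

ΔH = −11128 kJ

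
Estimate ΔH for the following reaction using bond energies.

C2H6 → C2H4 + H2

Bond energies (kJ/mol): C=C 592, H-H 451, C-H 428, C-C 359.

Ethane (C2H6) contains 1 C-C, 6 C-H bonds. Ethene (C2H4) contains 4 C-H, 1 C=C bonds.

Bonds broken (reactants):
  C-C: 1 × 359 = 359
  C-H: 6 × 428 = 2568
  Σ(broken) = 2927 kJ
Bonds formed (products):
  C-H: 4 × 428 = 1712
  C=C: 1 × 592 = 592
  H-H: 1 × 451 = 451
  Σ(formed) = 2755 kJ
ΔH = Σ(broken) − Σ(formed) = 2927 − 2755 = +172 kJ

ΔH ≈ +172 kJ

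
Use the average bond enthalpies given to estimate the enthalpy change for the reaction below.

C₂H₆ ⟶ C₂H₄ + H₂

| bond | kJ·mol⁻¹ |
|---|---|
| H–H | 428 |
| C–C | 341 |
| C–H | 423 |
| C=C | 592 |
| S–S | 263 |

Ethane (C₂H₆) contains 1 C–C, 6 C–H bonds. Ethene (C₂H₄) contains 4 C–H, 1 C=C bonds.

Bonds broken (reactants):
  C–C: 1 × 341 = 341
  C–H: 6 × 423 = 2538
  Σ(broken) = 2879 kJ
Bonds formed (products):
  C–H: 4 × 423 = 1692
  C=C: 1 × 592 = 592
  H–H: 1 × 428 = 428
  Σ(formed) = 2712 kJ
ΔH = Σ(broken) − Σ(formed) = 2879 − 2712 = +167 kJ

ΔH ≈ +167 kJ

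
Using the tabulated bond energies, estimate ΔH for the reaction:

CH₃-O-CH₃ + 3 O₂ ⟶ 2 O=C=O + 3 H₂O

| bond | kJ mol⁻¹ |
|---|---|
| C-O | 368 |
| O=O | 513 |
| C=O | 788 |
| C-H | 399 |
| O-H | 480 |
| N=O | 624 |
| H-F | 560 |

Bonds broken (reactants):
  C-H: 6 × 399 = 2394
  C-O: 2 × 368 = 736
  O=O: 3 × 513 = 1539
  Σ(broken) = 4669 kJ
Bonds formed (products):
  C=O: 4 × 788 = 3152
  O-H: 6 × 480 = 2880
  Σ(formed) = 6032 kJ
ΔH = Σ(broken) − Σ(formed) = 4669 − 6032 = −1363 kJ

ΔH ≈ −1363 kJ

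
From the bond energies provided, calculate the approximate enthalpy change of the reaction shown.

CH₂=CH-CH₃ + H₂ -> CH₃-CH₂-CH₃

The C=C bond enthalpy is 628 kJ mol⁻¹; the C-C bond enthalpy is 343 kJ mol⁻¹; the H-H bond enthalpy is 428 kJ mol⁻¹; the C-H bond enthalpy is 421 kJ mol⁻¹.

Bonds broken (reactants):
  C-C: 1 × 343 = 343
  C-H: 6 × 421 = 2526
  C=C: 1 × 628 = 628
  H-H: 1 × 428 = 428
  Σ(broken) = 3925 kJ
Bonds formed (products):
  C-C: 2 × 343 = 686
  C-H: 8 × 421 = 3368
  Σ(formed) = 4054 kJ
ΔH = Σ(broken) − Σ(formed) = 3925 − 4054 = −129 kJ

ΔH ≈ −129 kJ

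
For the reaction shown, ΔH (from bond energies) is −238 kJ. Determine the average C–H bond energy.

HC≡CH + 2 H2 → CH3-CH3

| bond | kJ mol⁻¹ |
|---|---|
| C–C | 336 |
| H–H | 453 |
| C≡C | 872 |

Let D be the C–H bond energy.
Σ(broken) = 1×872 + 2×D + 2×453 = 1778 + 2D
Σ(formed) = 1×336 + 6×D = 336 + 6D
ΔH = Σ(broken) − Σ(formed) = (1778 + 2D) − (336 + 6D) = +1442 − 4D
Setting this equal to −238 kJ gives 4D = 1680, so D = 420 kJ/mol.

D(C–H) ≈ 420 kJ/mol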